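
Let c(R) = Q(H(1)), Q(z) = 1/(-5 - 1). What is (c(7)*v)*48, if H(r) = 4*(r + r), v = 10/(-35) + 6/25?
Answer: 64/175 ≈ 0.36571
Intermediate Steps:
v = -8/175 (v = 10*(-1/35) + 6*(1/25) = -2/7 + 6/25 = -8/175 ≈ -0.045714)
H(r) = 8*r (H(r) = 4*(2*r) = 8*r)
Q(z) = -1/6 (Q(z) = 1/(-6) = -1/6)
c(R) = -1/6
(c(7)*v)*48 = -1/6*(-8/175)*48 = (4/525)*48 = 64/175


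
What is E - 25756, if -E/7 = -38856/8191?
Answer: -210695404/8191 ≈ -25723.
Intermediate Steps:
E = 271992/8191 (E = -(-271992)/8191 = -7*(-38856/8191) = 271992/8191 ≈ 33.206)
E - 25756 = 271992/8191 - 25756 = -210695404/8191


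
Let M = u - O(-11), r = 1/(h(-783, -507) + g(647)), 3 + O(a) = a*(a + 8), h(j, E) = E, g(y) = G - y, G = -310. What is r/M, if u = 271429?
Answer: -1/397328136 ≈ -2.5168e-9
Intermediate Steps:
g(y) = -310 - y
O(a) = -3 + a*(8 + a) (O(a) = -3 + a*(a + 8) = -3 + a*(8 + a))
r = -1/1464 (r = 1/(-507 + (-310 - 1*647)) = 1/(-507 + (-310 - 647)) = 1/(-507 - 957) = 1/(-1464) = -1/1464 ≈ -0.00068306)
M = 271399 (M = 271429 - (-3 + (-11)² + 8*(-11)) = 271429 - (-3 + 121 - 88) = 271429 - 1*30 = 271429 - 30 = 271399)
r/M = -1/1464/271399 = -1/1464*1/271399 = -1/397328136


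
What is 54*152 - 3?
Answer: 8205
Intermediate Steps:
54*152 - 3 = 8208 - 3 = 8205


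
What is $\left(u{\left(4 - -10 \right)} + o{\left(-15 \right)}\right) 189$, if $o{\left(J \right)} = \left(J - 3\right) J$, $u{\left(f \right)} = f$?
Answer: $53676$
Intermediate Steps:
$o{\left(J \right)} = J \left(-3 + J\right)$ ($o{\left(J \right)} = \left(-3 + J\right) J = J \left(-3 + J\right)$)
$\left(u{\left(4 - -10 \right)} + o{\left(-15 \right)}\right) 189 = \left(\left(4 - -10\right) - 15 \left(-3 - 15\right)\right) 189 = \left(\left(4 + 10\right) - -270\right) 189 = \left(14 + 270\right) 189 = 284 \cdot 189 = 53676$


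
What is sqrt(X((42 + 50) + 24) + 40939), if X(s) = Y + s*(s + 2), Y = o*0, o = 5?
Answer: sqrt(54627) ≈ 233.72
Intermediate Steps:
Y = 0 (Y = 5*0 = 0)
X(s) = s*(2 + s) (X(s) = 0 + s*(s + 2) = 0 + s*(2 + s) = s*(2 + s))
sqrt(X((42 + 50) + 24) + 40939) = sqrt(((42 + 50) + 24)*(2 + ((42 + 50) + 24)) + 40939) = sqrt((92 + 24)*(2 + (92 + 24)) + 40939) = sqrt(116*(2 + 116) + 40939) = sqrt(116*118 + 40939) = sqrt(13688 + 40939) = sqrt(54627)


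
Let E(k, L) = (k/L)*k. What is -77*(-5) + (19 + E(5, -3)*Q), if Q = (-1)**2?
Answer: 1187/3 ≈ 395.67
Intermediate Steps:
E(k, L) = k**2/L
Q = 1
-77*(-5) + (19 + E(5, -3)*Q) = -77*(-5) + (19 + (5**2/(-3))*1) = 385 + (19 - 1/3*25*1) = 385 + (19 - 25/3*1) = 385 + (19 - 25/3) = 385 + 32/3 = 1187/3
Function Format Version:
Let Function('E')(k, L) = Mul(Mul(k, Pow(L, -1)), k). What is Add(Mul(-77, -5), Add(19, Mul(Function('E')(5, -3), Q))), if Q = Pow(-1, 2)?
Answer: Rational(1187, 3) ≈ 395.67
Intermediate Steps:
Function('E')(k, L) = Mul(Pow(L, -1), Pow(k, 2))
Q = 1
Add(Mul(-77, -5), Add(19, Mul(Function('E')(5, -3), Q))) = Add(Mul(-77, -5), Add(19, Mul(Mul(Pow(-3, -1), Pow(5, 2)), 1))) = Add(385, Add(19, Mul(Mul(Rational(-1, 3), 25), 1))) = Add(385, Add(19, Mul(Rational(-25, 3), 1))) = Add(385, Add(19, Rational(-25, 3))) = Add(385, Rational(32, 3)) = Rational(1187, 3)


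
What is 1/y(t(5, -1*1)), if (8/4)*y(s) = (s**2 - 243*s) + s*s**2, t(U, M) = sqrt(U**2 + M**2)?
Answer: -2/47063 - 217*sqrt(26)/611819 ≈ -0.0018510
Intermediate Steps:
t(U, M) = sqrt(M**2 + U**2)
y(s) = s**2/2 + s**3/2 - 243*s/2 (y(s) = ((s**2 - 243*s) + s*s**2)/2 = ((s**2 - 243*s) + s**3)/2 = (s**2 + s**3 - 243*s)/2 = s**2/2 + s**3/2 - 243*s/2)
1/y(t(5, -1*1)) = 1/(sqrt((-1*1)**2 + 5**2)*(-243 + sqrt((-1*1)**2 + 5**2) + (sqrt((-1*1)**2 + 5**2))**2)/2) = 1/(sqrt((-1)**2 + 25)*(-243 + sqrt((-1)**2 + 25) + (sqrt((-1)**2 + 25))**2)/2) = 1/(sqrt(1 + 25)*(-243 + sqrt(1 + 25) + (sqrt(1 + 25))**2)/2) = 1/(sqrt(26)*(-243 + sqrt(26) + (sqrt(26))**2)/2) = 1/(sqrt(26)*(-243 + sqrt(26) + 26)/2) = 1/(sqrt(26)*(-217 + sqrt(26))/2) = sqrt(26)/(13*(-217 + sqrt(26)))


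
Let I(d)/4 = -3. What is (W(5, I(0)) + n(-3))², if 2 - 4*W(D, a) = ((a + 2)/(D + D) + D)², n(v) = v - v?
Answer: 49/4 ≈ 12.250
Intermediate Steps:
I(d) = -12 (I(d) = 4*(-3) = -12)
n(v) = 0
W(D, a) = ½ - (D + (2 + a)/(2*D))²/4 (W(D, a) = ½ - ((a + 2)/(D + D) + D)²/4 = ½ - ((2 + a)/((2*D)) + D)²/4 = ½ - ((2 + a)*(1/(2*D)) + D)²/4 = ½ - ((2 + a)/(2*D) + D)²/4 = ½ - (D + (2 + a)/(2*D))²/4)
(W(5, I(0)) + n(-3))² = ((½ - 1/16*(2 - 12 + 2*5²)²/5²) + 0)² = ((½ - 1/16*1/25*(2 - 12 + 2*25)²) + 0)² = ((½ - 1/16*1/25*(2 - 12 + 50)²) + 0)² = ((½ - 1/16*1/25*40²) + 0)² = ((½ - 1/16*1/25*1600) + 0)² = ((½ - 4) + 0)² = (-7/2 + 0)² = (-7/2)² = 49/4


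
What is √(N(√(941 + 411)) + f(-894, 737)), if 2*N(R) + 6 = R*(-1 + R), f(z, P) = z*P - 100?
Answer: √(-658305 - 13*√2) ≈ 811.37*I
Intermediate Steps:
f(z, P) = -100 + P*z (f(z, P) = P*z - 100 = -100 + P*z)
N(R) = -3 + R*(-1 + R)/2 (N(R) = -3 + (R*(-1 + R))/2 = -3 + R*(-1 + R)/2)
√(N(√(941 + 411)) + f(-894, 737)) = √((-3 + (√(941 + 411))²/2 - √(941 + 411)/2) + (-100 + 737*(-894))) = √((-3 + (√1352)²/2 - 13*√2) + (-100 - 658878)) = √((-3 + (26*√2)²/2 - 13*√2) - 658978) = √((-3 + (½)*1352 - 13*√2) - 658978) = √((-3 + 676 - 13*√2) - 658978) = √((673 - 13*√2) - 658978) = √(-658305 - 13*√2)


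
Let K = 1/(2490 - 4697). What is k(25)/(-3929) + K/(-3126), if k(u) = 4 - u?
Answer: 144884651/27106493178 ≈ 0.0053450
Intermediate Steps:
K = -1/2207 (K = 1/(-2207) = -1/2207 ≈ -0.00045310)
k(25)/(-3929) + K/(-3126) = (4 - 1*25)/(-3929) - 1/2207/(-3126) = (4 - 25)*(-1/3929) - 1/2207*(-1/3126) = -21*(-1/3929) + 1/6899082 = 21/3929 + 1/6899082 = 144884651/27106493178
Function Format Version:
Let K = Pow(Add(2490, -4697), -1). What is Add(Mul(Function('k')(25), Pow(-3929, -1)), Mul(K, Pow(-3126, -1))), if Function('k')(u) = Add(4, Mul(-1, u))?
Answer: Rational(144884651, 27106493178) ≈ 0.0053450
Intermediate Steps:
K = Rational(-1, 2207) (K = Pow(-2207, -1) = Rational(-1, 2207) ≈ -0.00045310)
Add(Mul(Function('k')(25), Pow(-3929, -1)), Mul(K, Pow(-3126, -1))) = Add(Mul(Add(4, Mul(-1, 25)), Pow(-3929, -1)), Mul(Rational(-1, 2207), Pow(-3126, -1))) = Add(Mul(Add(4, -25), Rational(-1, 3929)), Mul(Rational(-1, 2207), Rational(-1, 3126))) = Add(Mul(-21, Rational(-1, 3929)), Rational(1, 6899082)) = Add(Rational(21, 3929), Rational(1, 6899082)) = Rational(144884651, 27106493178)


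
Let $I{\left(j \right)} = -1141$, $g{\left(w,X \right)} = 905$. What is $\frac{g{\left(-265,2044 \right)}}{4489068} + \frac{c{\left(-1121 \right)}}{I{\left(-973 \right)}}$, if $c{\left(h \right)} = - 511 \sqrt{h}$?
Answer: $\frac{905}{4489068} + \frac{73 i \sqrt{1121}}{163} \approx 0.0002016 + 14.995 i$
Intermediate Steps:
$\frac{g{\left(-265,2044 \right)}}{4489068} + \frac{c{\left(-1121 \right)}}{I{\left(-973 \right)}} = \frac{905}{4489068} + \frac{\left(-511\right) \sqrt{-1121}}{-1141} = 905 \cdot \frac{1}{4489068} + - 511 i \sqrt{1121} \left(- \frac{1}{1141}\right) = \frac{905}{4489068} + - 511 i \sqrt{1121} \left(- \frac{1}{1141}\right) = \frac{905}{4489068} + \frac{73 i \sqrt{1121}}{163}$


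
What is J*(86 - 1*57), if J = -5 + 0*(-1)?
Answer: -145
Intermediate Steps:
J = -5 (J = -5 + 0 = -5)
J*(86 - 1*57) = -5*(86 - 1*57) = -5*(86 - 57) = -5*29 = -145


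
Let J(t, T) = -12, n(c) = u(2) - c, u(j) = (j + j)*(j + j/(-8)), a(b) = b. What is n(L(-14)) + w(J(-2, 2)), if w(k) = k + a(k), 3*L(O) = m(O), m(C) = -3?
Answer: -16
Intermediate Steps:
L(O) = -1 (L(O) = (⅓)*(-3) = -1)
u(j) = 7*j²/4 (u(j) = (2*j)*(j + j*(-⅛)) = (2*j)*(j - j/8) = (2*j)*(7*j/8) = 7*j²/4)
n(c) = 7 - c (n(c) = (7/4)*2² - c = (7/4)*4 - c = 7 - c)
w(k) = 2*k (w(k) = k + k = 2*k)
n(L(-14)) + w(J(-2, 2)) = (7 - 1*(-1)) + 2*(-12) = (7 + 1) - 24 = 8 - 24 = -16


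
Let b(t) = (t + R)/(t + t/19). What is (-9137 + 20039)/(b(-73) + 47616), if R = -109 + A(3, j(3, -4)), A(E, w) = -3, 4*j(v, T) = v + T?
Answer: 3183384/13904575 ≈ 0.22895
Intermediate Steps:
j(v, T) = T/4 + v/4 (j(v, T) = (v + T)/4 = (T + v)/4 = T/4 + v/4)
R = -112 (R = -109 - 3 = -112)
b(t) = 19*(-112 + t)/(20*t) (b(t) = (t - 112)/(t + t/19) = (-112 + t)/(t + t*(1/19)) = (-112 + t)/(t + t/19) = (-112 + t)/((20*t/19)) = (-112 + t)*(19/(20*t)) = 19*(-112 + t)/(20*t))
(-9137 + 20039)/(b(-73) + 47616) = (-9137 + 20039)/((19/20)*(-112 - 73)/(-73) + 47616) = 10902/((19/20)*(-1/73)*(-185) + 47616) = 10902/(703/292 + 47616) = 10902/(13904575/292) = 10902*(292/13904575) = 3183384/13904575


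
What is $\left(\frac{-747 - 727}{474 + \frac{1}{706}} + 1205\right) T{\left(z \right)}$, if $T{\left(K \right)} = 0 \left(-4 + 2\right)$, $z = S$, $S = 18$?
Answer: $0$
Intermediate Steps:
$z = 18$
$T{\left(K \right)} = 0$ ($T{\left(K \right)} = 0 \left(-2\right) = 0$)
$\left(\frac{-747 - 727}{474 + \frac{1}{706}} + 1205\right) T{\left(z \right)} = \left(\frac{-747 - 727}{474 + \frac{1}{706}} + 1205\right) 0 = \left(- \frac{1474}{474 + \frac{1}{706}} + 1205\right) 0 = \left(- \frac{1474}{\frac{334645}{706}} + 1205\right) 0 = \left(\left(-1474\right) \frac{706}{334645} + 1205\right) 0 = \left(- \frac{1040644}{334645} + 1205\right) 0 = \frac{402206581}{334645} \cdot 0 = 0$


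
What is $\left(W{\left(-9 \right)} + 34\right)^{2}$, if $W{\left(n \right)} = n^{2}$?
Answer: $13225$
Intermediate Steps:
$\left(W{\left(-9 \right)} + 34\right)^{2} = \left(\left(-9\right)^{2} + 34\right)^{2} = \left(81 + 34\right)^{2} = 115^{2} = 13225$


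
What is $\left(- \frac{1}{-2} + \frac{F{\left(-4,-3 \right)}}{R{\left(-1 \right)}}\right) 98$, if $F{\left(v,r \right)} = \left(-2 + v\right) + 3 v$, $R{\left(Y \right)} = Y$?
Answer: $1813$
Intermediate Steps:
$F{\left(v,r \right)} = -2 + 4 v$
$\left(- \frac{1}{-2} + \frac{F{\left(-4,-3 \right)}}{R{\left(-1 \right)}}\right) 98 = \left(- \frac{1}{-2} + \frac{-2 + 4 \left(-4\right)}{-1}\right) 98 = \left(\left(-1\right) \left(- \frac{1}{2}\right) + \left(-2 - 16\right) \left(-1\right)\right) 98 = \left(\frac{1}{2} - -18\right) 98 = \left(\frac{1}{2} + 18\right) 98 = \frac{37}{2} \cdot 98 = 1813$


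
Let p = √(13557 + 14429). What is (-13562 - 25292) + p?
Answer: -38854 + √27986 ≈ -38687.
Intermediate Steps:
p = √27986 ≈ 167.29
(-13562 - 25292) + p = (-13562 - 25292) + √27986 = -38854 + √27986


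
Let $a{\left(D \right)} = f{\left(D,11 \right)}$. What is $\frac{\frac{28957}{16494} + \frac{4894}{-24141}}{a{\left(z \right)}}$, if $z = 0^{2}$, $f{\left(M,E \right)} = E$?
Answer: $\frac{206109767}{1459999398} \approx 0.14117$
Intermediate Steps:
$z = 0$
$a{\left(D \right)} = 11$
$\frac{\frac{28957}{16494} + \frac{4894}{-24141}}{a{\left(z \right)}} = \frac{\frac{28957}{16494} + \frac{4894}{-24141}}{11} = \left(28957 \cdot \frac{1}{16494} + 4894 \left(- \frac{1}{24141}\right)\right) \frac{1}{11} = \left(\frac{28957}{16494} - \frac{4894}{24141}\right) \frac{1}{11} = \frac{206109767}{132727218} \cdot \frac{1}{11} = \frac{206109767}{1459999398}$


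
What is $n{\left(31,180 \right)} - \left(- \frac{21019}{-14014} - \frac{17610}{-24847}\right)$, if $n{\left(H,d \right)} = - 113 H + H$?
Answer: $- \frac{1209739784609}{348205858} \approx -3474.2$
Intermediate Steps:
$n{\left(H,d \right)} = - 112 H$
$n{\left(31,180 \right)} - \left(- \frac{21019}{-14014} - \frac{17610}{-24847}\right) = \left(-112\right) 31 - \left(- \frac{21019}{-14014} - \frac{17610}{-24847}\right) = -3472 - \left(\left(-21019\right) \left(- \frac{1}{14014}\right) - - \frac{17610}{24847}\right) = -3472 - \left(\frac{21019}{14014} + \frac{17610}{24847}\right) = -3472 - \frac{769045633}{348205858} = - \frac{1209739784609}{348205858}$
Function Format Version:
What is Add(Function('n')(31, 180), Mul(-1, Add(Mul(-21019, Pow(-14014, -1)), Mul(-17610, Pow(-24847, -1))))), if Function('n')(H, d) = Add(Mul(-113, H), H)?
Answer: Rational(-1209739784609, 348205858) ≈ -3474.2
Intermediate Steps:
Function('n')(H, d) = Mul(-112, H)
Add(Function('n')(31, 180), Mul(-1, Add(Mul(-21019, Pow(-14014, -1)), Mul(-17610, Pow(-24847, -1))))) = Add(Mul(-112, 31), Mul(-1, Add(Mul(-21019, Pow(-14014, -1)), Mul(-17610, Pow(-24847, -1))))) = Add(-3472, Mul(-1, Add(Mul(-21019, Rational(-1, 14014)), Mul(-17610, Rational(-1, 24847))))) = Add(-3472, Mul(-1, Add(Rational(21019, 14014), Rational(17610, 24847)))) = Add(-3472, Mul(-1, Rational(769045633, 348205858))) = Add(-3472, Rational(-769045633, 348205858)) = Rational(-1209739784609, 348205858)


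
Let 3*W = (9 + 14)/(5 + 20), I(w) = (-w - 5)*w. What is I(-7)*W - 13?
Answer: -1297/75 ≈ -17.293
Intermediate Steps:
I(w) = w*(-5 - w) (I(w) = (-5 - w)*w = w*(-5 - w))
W = 23/75 (W = ((9 + 14)/(5 + 20))/3 = (23/25)/3 = (23*(1/25))/3 = (1/3)*(23/25) = 23/75 ≈ 0.30667)
I(-7)*W - 13 = -1*(-7)*(5 - 7)*(23/75) - 13 = -1*(-7)*(-2)*(23/75) - 13 = -14*23/75 - 13 = -322/75 - 13 = -1297/75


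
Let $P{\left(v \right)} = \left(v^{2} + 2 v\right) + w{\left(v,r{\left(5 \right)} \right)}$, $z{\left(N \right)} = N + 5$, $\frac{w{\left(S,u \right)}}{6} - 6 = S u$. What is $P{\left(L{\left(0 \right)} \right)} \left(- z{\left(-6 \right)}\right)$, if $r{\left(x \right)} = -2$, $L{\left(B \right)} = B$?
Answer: $36$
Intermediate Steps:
$w{\left(S,u \right)} = 36 + 6 S u$
$z{\left(N \right)} = 5 + N$
$P{\left(v \right)} = 36 + v^{2} - 10 v$ ($P{\left(v \right)} = \left(v^{2} + 2 v\right) + \left(36 + 6 v \left(-2\right)\right) = \left(v^{2} + 2 v\right) - \left(-36 + 12 v\right) = 36 + v^{2} - 10 v$)
$P{\left(L{\left(0 \right)} \right)} \left(- z{\left(-6 \right)}\right) = \left(36 + 0^{2} - 0\right) \left(- (5 - 6)\right) = \left(36 + 0 + 0\right) \left(\left(-1\right) \left(-1\right)\right) = 36 \cdot 1 = 36$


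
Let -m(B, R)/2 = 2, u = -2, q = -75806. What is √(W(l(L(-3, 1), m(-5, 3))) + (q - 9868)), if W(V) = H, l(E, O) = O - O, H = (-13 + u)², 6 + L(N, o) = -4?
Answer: I*√85449 ≈ 292.32*I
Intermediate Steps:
L(N, o) = -10 (L(N, o) = -6 - 4 = -10)
m(B, R) = -4 (m(B, R) = -2*2 = -4)
H = 225 (H = (-13 - 2)² = (-15)² = 225)
l(E, O) = 0
W(V) = 225
√(W(l(L(-3, 1), m(-5, 3))) + (q - 9868)) = √(225 + (-75806 - 9868)) = √(225 - 85674) = √(-85449) = I*√85449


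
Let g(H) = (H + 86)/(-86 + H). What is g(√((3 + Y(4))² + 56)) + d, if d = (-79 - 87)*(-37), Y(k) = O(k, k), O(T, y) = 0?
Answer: 45019541/7331 - 172*√65/7331 ≈ 6140.8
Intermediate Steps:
Y(k) = 0
d = 6142 (d = -166*(-37) = 6142)
g(H) = (86 + H)/(-86 + H)
g(√((3 + Y(4))² + 56)) + d = (86 + √((3 + 0)² + 56))/(-86 + √((3 + 0)² + 56)) + 6142 = (86 + √(3² + 56))/(-86 + √(3² + 56)) + 6142 = (86 + √(9 + 56))/(-86 + √(9 + 56)) + 6142 = (86 + √65)/(-86 + √65) + 6142 = 6142 + (86 + √65)/(-86 + √65)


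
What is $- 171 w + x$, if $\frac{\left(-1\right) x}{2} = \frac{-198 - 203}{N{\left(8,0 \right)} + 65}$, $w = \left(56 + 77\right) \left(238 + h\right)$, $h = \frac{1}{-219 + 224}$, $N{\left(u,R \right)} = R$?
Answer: $- \frac{352129067}{65} \approx -5.4174 \cdot 10^{6}$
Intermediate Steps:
$h = \frac{1}{5} \approx 0.2$
$w = \frac{158403}{5}$ ($w = \left(56 + 77\right) \left(238 + \frac{1}{5}\right) = 133 \cdot \frac{1191}{5} = \frac{158403}{5} \approx 31681.0$)
$x = \frac{802}{65}$ ($x = - 2 \frac{-198 - 203}{0 + 65} = - 2 \left(- \frac{401}{65}\right) = - 2 \left(\left(-401\right) \frac{1}{65}\right) = \left(-2\right) \left(- \frac{401}{65}\right) = \frac{802}{65} \approx 12.338$)
$- 171 w + x = \left(-171\right) \frac{158403}{5} + \frac{802}{65} = - \frac{27086913}{5} + \frac{802}{65} = - \frac{352129067}{65}$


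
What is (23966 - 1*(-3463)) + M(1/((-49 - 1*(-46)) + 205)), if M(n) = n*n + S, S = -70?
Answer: 1116356637/40804 ≈ 27359.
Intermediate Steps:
M(n) = -70 + n**2 (M(n) = n*n - 70 = n**2 - 70 = -70 + n**2)
(23966 - 1*(-3463)) + M(1/((-49 - 1*(-46)) + 205)) = (23966 - 1*(-3463)) + (-70 + (1/((-49 - 1*(-46)) + 205))**2) = (23966 + 3463) + (-70 + (1/((-49 + 46) + 205))**2) = 27429 + (-70 + (1/(-3 + 205))**2) = 27429 + (-70 + (1/202)**2) = 27429 + (-70 + 1/40804) = 27429 - 2856279/40804 = 1116356637/40804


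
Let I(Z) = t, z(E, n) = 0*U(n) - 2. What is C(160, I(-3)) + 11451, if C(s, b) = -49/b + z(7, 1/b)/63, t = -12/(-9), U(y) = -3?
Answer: 2876383/252 ≈ 11414.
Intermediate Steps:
t = 4/3 (t = -12*(-⅑) = 4/3 ≈ 1.3333)
z(E, n) = -2 (z(E, n) = 0*(-3) - 2 = 0 - 2 = -2)
I(Z) = 4/3
C(s, b) = -2/63 - 49/b (C(s, b) = -49/b - 2/63 = -2/63 - 49/b)
C(160, I(-3)) + 11451 = (-2/63 - 49/4/3) + 11451 = (-2/63 - 49*¾) + 11451 = (-2/63 - 147/4) + 11451 = -9269/252 + 11451 = 2876383/252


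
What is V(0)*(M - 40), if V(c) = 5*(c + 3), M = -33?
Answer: -1095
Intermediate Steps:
V(c) = 15 + 5*c (V(c) = 5*(3 + c) = 15 + 5*c)
V(0)*(M - 40) = (15 + 5*0)*(-33 - 40) = (15 + 0)*(-73) = 15*(-73) = -1095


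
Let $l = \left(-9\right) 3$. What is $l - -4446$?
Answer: $4419$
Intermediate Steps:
$l = -27$
$l - -4446 = -27 - -4446 = -27 + 4446 = 4419$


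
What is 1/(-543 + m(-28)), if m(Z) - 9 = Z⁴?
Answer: 1/614122 ≈ 1.6283e-6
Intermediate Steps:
m(Z) = 9 + Z⁴
1/(-543 + m(-28)) = 1/(-543 + (9 + (-28)⁴)) = 1/(-543 + (9 + 614656)) = 1/(-543 + 614665) = 1/614122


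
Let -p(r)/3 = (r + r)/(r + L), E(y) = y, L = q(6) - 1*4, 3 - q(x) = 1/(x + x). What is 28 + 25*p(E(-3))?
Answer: -4028/49 ≈ -82.204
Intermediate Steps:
q(x) = 3 - 1/(2*x) (q(x) = 3 - 1/(x + x) = 3 - 1/(2*x))
L = -13/12 (L = (3 - ½/6) - 1*4 = (3 - ½*⅙) - 4 = (3 - 1/12) - 4 = 35/12 - 4 = -13/12 ≈ -1.0833)
p(r) = -6*r/(-13/12 + r) (p(r) = -3*(r + r)/(r - 13/12) = -3*2*r/(-13/12 + r) = -6*r/(-13/12 + r))
28 + 25*p(E(-3)) = 28 + 25*(-72*(-3)/(-13 + 12*(-3))) = 28 + 25*(-72*(-3)/(-13 - 36)) = 28 + 25*(-72*(-3)/(-49)) = 28 + 25*(-72*(-3)*(-1/49)) = 28 + 25*(-216/49) = 28 - 5400/49 = -4028/49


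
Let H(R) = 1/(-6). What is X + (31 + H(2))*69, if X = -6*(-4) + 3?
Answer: 4309/2 ≈ 2154.5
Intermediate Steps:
H(R) = -1/6
X = 27 (X = 24 + 3 = 27)
X + (31 + H(2))*69 = 27 + (31 - 1/6)*69 = 27 + (185/6)*69 = 27 + 4255/2 = 4309/2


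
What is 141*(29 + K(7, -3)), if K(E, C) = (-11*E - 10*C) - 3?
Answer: -2961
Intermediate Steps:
K(E, C) = -3 - 11*E - 10*C
141*(29 + K(7, -3)) = 141*(29 + (-3 - 11*7 - 10*(-3))) = 141*(29 + (-3 - 77 + 30)) = 141*(29 - 50) = 141*(-21) = -2961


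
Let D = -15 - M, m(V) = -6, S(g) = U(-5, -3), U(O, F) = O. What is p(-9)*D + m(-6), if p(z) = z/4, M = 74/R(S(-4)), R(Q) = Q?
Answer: -111/20 ≈ -5.5500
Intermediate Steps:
S(g) = -5
M = -74/5 (M = 74/(-5) = 74*(-⅕) = -74/5 ≈ -14.800)
p(z) = z/4 (p(z) = z*(¼) = z/4)
D = -⅕ (D = -15 - 1*(-74/5) = -15 + 74/5 = -⅕ ≈ -0.20000)
p(-9)*D + m(-6) = ((¼)*(-9))*(-⅕) - 6 = -9/4*(-⅕) - 6 = 9/20 - 6 = -111/20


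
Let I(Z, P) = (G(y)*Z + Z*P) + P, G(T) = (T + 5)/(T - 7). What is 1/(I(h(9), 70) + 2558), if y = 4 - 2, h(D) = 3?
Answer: 5/14169 ≈ 0.00035288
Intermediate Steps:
y = 2
G(T) = (5 + T)/(-7 + T)
I(Z, P) = P - 7*Z/5 + P*Z (I(Z, P) = (((5 + 2)/(-7 + 2))*Z + Z*P) + P = ((7/(-5))*Z + P*Z) + P = ((-⅕*7)*Z + P*Z) + P = (-7*Z/5 + P*Z) + P = P - 7*Z/5 + P*Z)
1/(I(h(9), 70) + 2558) = 1/((70 - 7/5*3 + 70*3) + 2558) = 1/((70 - 21/5 + 210) + 2558) = 1/(1379/5 + 2558) = 1/(14169/5) = 5/14169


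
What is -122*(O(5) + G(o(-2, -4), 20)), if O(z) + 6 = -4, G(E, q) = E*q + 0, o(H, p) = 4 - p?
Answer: -18300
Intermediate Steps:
G(E, q) = E*q
O(z) = -10 (O(z) = -6 - 4 = -10)
-122*(O(5) + G(o(-2, -4), 20)) = -122*(-10 + (4 - 1*(-4))*20) = -122*(-10 + (4 + 4)*20) = -122*(-10 + 8*20) = -122*(-10 + 160) = -122*150 = -18300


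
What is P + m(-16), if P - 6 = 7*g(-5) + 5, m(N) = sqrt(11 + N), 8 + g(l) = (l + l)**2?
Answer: 655 + I*sqrt(5) ≈ 655.0 + 2.2361*I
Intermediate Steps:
g(l) = -8 + 4*l**2 (g(l) = -8 + (l + l)**2 = -8 + (2*l)**2 = -8 + 4*l**2)
P = 655 (P = 6 + (7*(-8 + 4*(-5)**2) + 5) = 6 + (7*(-8 + 4*25) + 5) = 6 + (7*(-8 + 100) + 5) = 6 + (7*92 + 5) = 6 + (644 + 5) = 6 + 649 = 655)
P + m(-16) = 655 + sqrt(11 - 16) = 655 + sqrt(-5) = 655 + I*sqrt(5)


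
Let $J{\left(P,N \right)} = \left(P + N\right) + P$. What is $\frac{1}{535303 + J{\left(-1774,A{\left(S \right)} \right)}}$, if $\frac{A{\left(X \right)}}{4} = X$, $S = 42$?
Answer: $\frac{1}{531923} \approx 1.88 \cdot 10^{-6}$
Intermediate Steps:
$A{\left(X \right)} = 4 X$
$J{\left(P,N \right)} = N + 2 P$ ($J{\left(P,N \right)} = \left(N + P\right) + P = N + 2 P$)
$\frac{1}{535303 + J{\left(-1774,A{\left(S \right)} \right)}} = \frac{1}{535303 + \left(4 \cdot 42 + 2 \left(-1774\right)\right)} = \frac{1}{535303 + \left(168 - 3548\right)} = \frac{1}{535303 - 3380} = \frac{1}{531923}$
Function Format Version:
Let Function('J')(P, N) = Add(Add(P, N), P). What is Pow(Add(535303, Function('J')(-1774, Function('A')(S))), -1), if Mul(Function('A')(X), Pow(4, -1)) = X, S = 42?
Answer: Rational(1, 531923) ≈ 1.8800e-6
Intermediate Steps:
Function('A')(X) = Mul(4, X)
Function('J')(P, N) = Add(N, Mul(2, P)) (Function('J')(P, N) = Add(Add(N, P), P) = Add(N, Mul(2, P)))
Pow(Add(535303, Function('J')(-1774, Function('A')(S))), -1) = Pow(Add(535303, Add(Mul(4, 42), Mul(2, -1774))), -1) = Pow(Add(535303, Add(168, -3548)), -1) = Pow(Add(535303, -3380), -1) = Pow(531923, -1) = Rational(1, 531923)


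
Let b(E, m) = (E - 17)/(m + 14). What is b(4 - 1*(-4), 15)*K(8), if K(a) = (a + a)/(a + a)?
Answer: -9/29 ≈ -0.31034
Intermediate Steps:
b(E, m) = (-17 + E)/(14 + m)
K(a) = 1 (K(a) = (2*a)/((2*a)) = (2*a)*(1/(2*a)) = 1)
b(4 - 1*(-4), 15)*K(8) = ((-17 + (4 - 1*(-4)))/(14 + 15))*1 = ((-17 + (4 + 4))/29)*1 = ((-17 + 8)/29)*1 = ((1/29)*(-9))*1 = -9/29*1 = -9/29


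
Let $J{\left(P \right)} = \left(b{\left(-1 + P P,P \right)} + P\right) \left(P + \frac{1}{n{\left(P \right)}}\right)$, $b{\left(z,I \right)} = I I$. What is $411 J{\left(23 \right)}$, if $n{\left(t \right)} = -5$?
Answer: $\frac{25863408}{5} \approx 5.1727 \cdot 10^{6}$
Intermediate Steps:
$b{\left(z,I \right)} = I^{2}$
$J{\left(P \right)} = \left(- \frac{1}{5} + P\right) \left(P + P^{2}\right)$ ($J{\left(P \right)} = \left(P^{2} + P\right) \left(P + \frac{1}{-5}\right) = \left(P + P^{2}\right) \left(P - \frac{1}{5}\right) = \left(P + P^{2}\right) \left(- \frac{1}{5} + P\right) = \left(- \frac{1}{5} + P\right) \left(P + P^{2}\right)$)
$411 J{\left(23 \right)} = 411 \cdot \frac{1}{5} \cdot 23 \left(-1 - 23 + 5 \cdot 23 \left(1 + 23\right)\right) = 411 \cdot \frac{1}{5} \cdot 23 \left(-1 - 23 + 5 \cdot 23 \cdot 24\right) = 411 \cdot \frac{1}{5} \cdot 23 \left(-1 - 23 + 2760\right) = 411 \cdot \frac{1}{5} \cdot 23 \cdot 2736 = 411 \cdot \frac{62928}{5} = \frac{25863408}{5}$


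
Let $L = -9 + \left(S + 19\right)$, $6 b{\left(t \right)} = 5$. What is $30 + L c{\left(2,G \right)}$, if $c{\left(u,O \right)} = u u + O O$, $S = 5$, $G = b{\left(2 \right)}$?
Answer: $\frac{1205}{12} \approx 100.42$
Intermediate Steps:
$b{\left(t \right)} = \frac{5}{6}$ ($b{\left(t \right)} = \frac{1}{6} \cdot 5 = \frac{5}{6}$)
$G = \frac{5}{6} \approx 0.83333$
$c{\left(u,O \right)} = O^{2} + u^{2}$ ($c{\left(u,O \right)} = u^{2} + O^{2} = O^{2} + u^{2}$)
$L = 15$ ($L = -9 + \left(5 + 19\right) = -9 + 24 = 15$)
$30 + L c{\left(2,G \right)} = 30 + 15 \left(\left(\frac{5}{6}\right)^{2} + 2^{2}\right) = 30 + 15 \left(\frac{25}{36} + 4\right) = 30 + 15 \cdot \frac{169}{36} = 30 + \frac{845}{12} = \frac{1205}{12}$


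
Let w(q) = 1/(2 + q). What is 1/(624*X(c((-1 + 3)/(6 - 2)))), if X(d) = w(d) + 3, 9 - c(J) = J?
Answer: 7/13520 ≈ 0.00051775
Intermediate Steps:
c(J) = 9 - J
X(d) = 3 + 1/(2 + d) (X(d) = 1/(2 + d) + 3 = 3 + 1/(2 + d))
1/(624*X(c((-1 + 3)/(6 - 2)))) = 1/(624*((7 + 3*(9 - (-1 + 3)/(6 - 2)))/(2 + (9 - (-1 + 3)/(6 - 2))))) = 1/(624*((7 + 3*(9 - 2/4))/(2 + (9 - 2/4)))) = 1/(624*((7 + 3*(9 - 1*½))/(2 + (9 - 1*½)))) = 1/(624*((7 + 3*(9 - ½))/(2 + (9 - ½)))) = 1/(624*((7 + 3*(17/2))/(2 + 17/2))) = 1/(624*((7 + 51/2)/(21/2))) = 1/(624*((2/21)*(65/2))) = 1/(624*(65/21)) = 1/(13520/7) = 7/13520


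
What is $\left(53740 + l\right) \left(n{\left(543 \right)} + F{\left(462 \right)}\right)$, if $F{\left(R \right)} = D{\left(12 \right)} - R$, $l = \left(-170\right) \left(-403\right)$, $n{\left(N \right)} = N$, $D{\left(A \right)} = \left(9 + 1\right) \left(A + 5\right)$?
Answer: $30684750$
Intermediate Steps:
$D{\left(A \right)} = 50 + 10 A$ ($D{\left(A \right)} = 10 \left(5 + A\right) = 50 + 10 A$)
$l = 68510$
$F{\left(R \right)} = 170 - R$ ($F{\left(R \right)} = \left(50 + 10 \cdot 12\right) - R = \left(50 + 120\right) - R = 170 - R$)
$\left(53740 + l\right) \left(n{\left(543 \right)} + F{\left(462 \right)}\right) = \left(53740 + 68510\right) \left(543 + \left(170 - 462\right)\right) = 122250 \left(543 + \left(170 - 462\right)\right) = 122250 \left(543 - 292\right) = 122250 \cdot 251 = 30684750$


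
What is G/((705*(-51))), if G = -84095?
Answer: 16819/7191 ≈ 2.3389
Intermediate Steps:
G/((705*(-51))) = -84095/(705*(-51)) = -84095/(-35955) = -84095*(-1/35955) = 16819/7191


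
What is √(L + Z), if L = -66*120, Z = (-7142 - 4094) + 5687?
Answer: I*√13469 ≈ 116.06*I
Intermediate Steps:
Z = -5549 (Z = -11236 + 5687 = -5549)
L = -7920
√(L + Z) = √(-7920 - 5549) = √(-13469) = I*√13469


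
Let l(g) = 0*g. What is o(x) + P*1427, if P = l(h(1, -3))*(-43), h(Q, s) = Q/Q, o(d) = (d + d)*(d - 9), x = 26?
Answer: 884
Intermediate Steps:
o(d) = 2*d*(-9 + d) (o(d) = (2*d)*(-9 + d) = 2*d*(-9 + d))
h(Q, s) = 1
l(g) = 0
P = 0 (P = 0*(-43) = 0)
o(x) + P*1427 = 2*26*(-9 + 26) + 0*1427 = 2*26*17 + 0 = 884 + 0 = 884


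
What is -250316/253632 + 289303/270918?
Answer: 231724517/2863061424 ≈ 0.080936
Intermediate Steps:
-250316/253632 + 289303/270918 = -250316*1/253632 + 289303*(1/270918) = -62579/63408 + 289303/270918 = 231724517/2863061424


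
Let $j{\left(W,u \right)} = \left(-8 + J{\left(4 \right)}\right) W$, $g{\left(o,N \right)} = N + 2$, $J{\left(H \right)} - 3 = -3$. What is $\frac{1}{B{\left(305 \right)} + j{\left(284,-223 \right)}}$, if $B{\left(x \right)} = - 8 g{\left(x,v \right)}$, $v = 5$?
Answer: $- \frac{1}{2328} \approx -0.00042955$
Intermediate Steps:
$J{\left(H \right)} = 0$ ($J{\left(H \right)} = 3 - 3 = 0$)
$g{\left(o,N \right)} = 2 + N$
$j{\left(W,u \right)} = - 8 W$ ($j{\left(W,u \right)} = \left(-8 + 0\right) W = - 8 W$)
$B{\left(x \right)} = -56$ ($B{\left(x \right)} = - 8 \left(2 + 5\right) = \left(-8\right) 7 = -56$)
$\frac{1}{B{\left(305 \right)} + j{\left(284,-223 \right)}} = \frac{1}{-56 - 2272} = \frac{1}{-2328} = - \frac{1}{2328}$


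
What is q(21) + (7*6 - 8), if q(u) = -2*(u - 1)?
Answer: -6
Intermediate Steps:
q(u) = 2 - 2*u (q(u) = -2*(-1 + u) = 2 - 2*u)
q(21) + (7*6 - 8) = (2 - 2*21) + (7*6 - 8) = (2 - 42) + (42 - 8) = -40 + 34 = -6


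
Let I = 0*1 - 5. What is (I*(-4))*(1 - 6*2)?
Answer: -220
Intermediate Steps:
I = -5 (I = 0 - 5 = -5)
(I*(-4))*(1 - 6*2) = (-5*(-4))*(1 - 6*2) = 20*(1 - 1*12) = 20*(1 - 12) = 20*(-11) = -220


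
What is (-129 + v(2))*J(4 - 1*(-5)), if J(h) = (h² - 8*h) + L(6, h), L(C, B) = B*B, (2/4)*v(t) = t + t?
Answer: -10890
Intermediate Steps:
v(t) = 4*t (v(t) = 2*(t + t) = 2*(2*t) = 4*t)
L(C, B) = B²
J(h) = -8*h + 2*h² (J(h) = (h² - 8*h) + h² = -8*h + 2*h²)
(-129 + v(2))*J(4 - 1*(-5)) = (-129 + 4*2)*(2*(4 - 1*(-5))*(-4 + (4 - 1*(-5)))) = (-129 + 8)*(2*(4 + 5)*(-4 + (4 + 5))) = -242*9*(-4 + 9) = -242*9*5 = -121*90 = -10890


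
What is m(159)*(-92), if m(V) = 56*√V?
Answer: -5152*√159 ≈ -64964.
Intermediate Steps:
m(159)*(-92) = (56*√159)*(-92) = -5152*√159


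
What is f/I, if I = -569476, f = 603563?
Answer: -603563/569476 ≈ -1.0599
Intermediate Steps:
f/I = 603563/(-569476) = 603563*(-1/569476) = -603563/569476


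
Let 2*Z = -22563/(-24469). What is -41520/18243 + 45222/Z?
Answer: 498421931748/5081689 ≈ 98082.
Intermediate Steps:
Z = 22563/48938 (Z = (-22563/(-24469))/2 = (-22563*(-1/24469))/2 = (½)*(22563/24469) = 22563/48938 ≈ 0.46105)
-41520/18243 + 45222/Z = -41520/18243 + 45222/(22563/48938) = -41520*1/18243 + 45222*(48938/22563) = -13840/6081 + 737691412/7521 = 498421931748/5081689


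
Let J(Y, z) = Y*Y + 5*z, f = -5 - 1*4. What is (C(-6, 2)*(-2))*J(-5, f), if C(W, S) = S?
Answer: 80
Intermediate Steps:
f = -9 (f = -5 - 4 = -9)
J(Y, z) = Y**2 + 5*z
(C(-6, 2)*(-2))*J(-5, f) = (2*(-2))*((-5)**2 + 5*(-9)) = -4*(25 - 45) = -4*(-20) = 80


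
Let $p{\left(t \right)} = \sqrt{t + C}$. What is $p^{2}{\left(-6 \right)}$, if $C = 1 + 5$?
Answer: $0$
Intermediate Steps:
$C = 6$
$p{\left(t \right)} = \sqrt{6 + t}$ ($p{\left(t \right)} = \sqrt{t + 6} = \sqrt{6 + t}$)
$p^{2}{\left(-6 \right)} = \left(\sqrt{6 - 6}\right)^{2} = \left(\sqrt{0}\right)^{2} = 0^{2} = 0$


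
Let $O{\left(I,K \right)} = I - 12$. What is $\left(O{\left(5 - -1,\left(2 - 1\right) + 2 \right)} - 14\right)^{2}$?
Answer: $400$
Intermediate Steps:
$O{\left(I,K \right)} = -12 + I$
$\left(O{\left(5 - -1,\left(2 - 1\right) + 2 \right)} - 14\right)^{2} = \left(\left(-12 + \left(5 - -1\right)\right) - 14\right)^{2} = \left(\left(-12 + \left(5 + 1\right)\right) - 14\right)^{2} = \left(\left(-12 + 6\right) - 14\right)^{2} = \left(-6 - 14\right)^{2} = \left(-20\right)^{2} = 400$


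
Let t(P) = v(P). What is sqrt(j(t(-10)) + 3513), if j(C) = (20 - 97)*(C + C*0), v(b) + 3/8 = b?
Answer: sqrt(68990)/4 ≈ 65.665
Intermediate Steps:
v(b) = -3/8 + b
t(P) = -3/8 + P
j(C) = -77*C (j(C) = -77*(C + 0) = -77*C)
sqrt(j(t(-10)) + 3513) = sqrt(-77*(-3/8 - 10) + 3513) = sqrt(-77*(-83/8) + 3513) = sqrt(6391/8 + 3513) = sqrt(34495/8) = sqrt(68990)/4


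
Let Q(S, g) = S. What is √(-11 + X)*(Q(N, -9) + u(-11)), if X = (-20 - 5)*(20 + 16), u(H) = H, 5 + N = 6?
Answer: -10*I*√911 ≈ -301.83*I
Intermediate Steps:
N = 1 (N = -5 + 6 = 1)
X = -900 (X = -25*36 = -900)
√(-11 + X)*(Q(N, -9) + u(-11)) = √(-11 - 900)*(1 - 11) = √(-911)*(-10) = (I*√911)*(-10) = -10*I*√911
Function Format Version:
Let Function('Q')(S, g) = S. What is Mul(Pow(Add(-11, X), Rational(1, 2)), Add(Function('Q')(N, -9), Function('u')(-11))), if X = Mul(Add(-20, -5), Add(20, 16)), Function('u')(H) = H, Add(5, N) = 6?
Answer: Mul(-10, I, Pow(911, Rational(1, 2))) ≈ Mul(-301.83, I)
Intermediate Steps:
N = 1 (N = Add(-5, 6) = 1)
X = -900 (X = Mul(-25, 36) = -900)
Mul(Pow(Add(-11, X), Rational(1, 2)), Add(Function('Q')(N, -9), Function('u')(-11))) = Mul(Pow(Add(-11, -900), Rational(1, 2)), Add(1, -11)) = Mul(Pow(-911, Rational(1, 2)), -10) = Mul(Mul(I, Pow(911, Rational(1, 2))), -10) = Mul(-10, I, Pow(911, Rational(1, 2)))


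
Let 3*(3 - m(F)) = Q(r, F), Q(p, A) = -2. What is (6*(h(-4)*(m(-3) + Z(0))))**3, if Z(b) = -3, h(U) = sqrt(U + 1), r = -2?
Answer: -192*I*sqrt(3) ≈ -332.55*I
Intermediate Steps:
h(U) = sqrt(1 + U)
m(F) = 11/3 (m(F) = 3 - 1/3*(-2) = 3 + 2/3 = 11/3)
(6*(h(-4)*(m(-3) + Z(0))))**3 = (6*(sqrt(1 - 4)*(11/3 - 3)))**3 = (6*(sqrt(-3)*(2/3)))**3 = (6*((I*sqrt(3))*(2/3)))**3 = (6*(2*I*sqrt(3)/3))**3 = (4*I*sqrt(3))**3 = -192*I*sqrt(3)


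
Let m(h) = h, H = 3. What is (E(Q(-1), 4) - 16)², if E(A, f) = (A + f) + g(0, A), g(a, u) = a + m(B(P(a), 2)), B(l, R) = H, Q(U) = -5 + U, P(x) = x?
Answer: 225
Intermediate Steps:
B(l, R) = 3
g(a, u) = 3 + a (g(a, u) = a + 3 = 3 + a)
E(A, f) = 3 + A + f (E(A, f) = (A + f) + (3 + 0) = (A + f) + 3 = 3 + A + f)
(E(Q(-1), 4) - 16)² = ((3 + (-5 - 1) + 4) - 16)² = ((3 - 6 + 4) - 16)² = (1 - 16)² = (-15)² = 225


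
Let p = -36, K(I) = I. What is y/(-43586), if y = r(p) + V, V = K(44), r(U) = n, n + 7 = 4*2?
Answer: -45/43586 ≈ -0.0010324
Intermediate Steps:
n = 1 (n = -7 + 4*2 = -7 + 8 = 1)
r(U) = 1
V = 44
y = 45 (y = 1 + 44 = 45)
y/(-43586) = 45/(-43586) = 45*(-1/43586) = -45/43586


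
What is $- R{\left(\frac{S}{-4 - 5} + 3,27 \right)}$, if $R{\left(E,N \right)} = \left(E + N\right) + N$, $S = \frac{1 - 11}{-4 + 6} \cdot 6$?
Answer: $- \frac{181}{3} \approx -60.333$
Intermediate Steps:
$S = -30$ ($S = \frac{1 - 11}{2} \cdot 6 = \left(1 - 11\right) \frac{1}{2} \cdot 6 = \left(-10\right) \frac{1}{2} \cdot 6 = \left(-5\right) 6 = -30$)
$R{\left(E,N \right)} = E + 2 N$
$- R{\left(\frac{S}{-4 - 5} + 3,27 \right)} = - (\left(- \frac{30}{-4 - 5} + 3\right) + 2 \cdot 27) = - (\left(- \frac{30}{-9} + 3\right) + 54) = - (\left(\left(-30\right) \left(- \frac{1}{9}\right) + 3\right) + 54) = - (\left(\frac{10}{3} + 3\right) + 54) = - (\frac{19}{3} + 54) = \left(-1\right) \frac{181}{3} = - \frac{181}{3}$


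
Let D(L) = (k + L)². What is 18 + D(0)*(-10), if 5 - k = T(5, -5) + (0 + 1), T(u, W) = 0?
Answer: -142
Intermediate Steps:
k = 4 (k = 5 - (0 + (0 + 1)) = 5 - (0 + 1) = 5 - 1*1 = 5 - 1 = 4)
D(L) = (4 + L)²
18 + D(0)*(-10) = 18 + (4 + 0)²*(-10) = 18 + 4²*(-10) = 18 + 16*(-10) = 18 - 160 = -142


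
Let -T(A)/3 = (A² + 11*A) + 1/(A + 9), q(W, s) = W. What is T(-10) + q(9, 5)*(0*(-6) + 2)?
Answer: 51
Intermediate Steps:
T(A) = -33*A - 3*A² - 3/(9 + A) (T(A) = -3*((A² + 11*A) + 1/(A + 9)) = -3*((A² + 11*A) + 1/(9 + A)) = -3*(A² + 1/(9 + A) + 11*A) = -33*A - 3*A² - 3/(9 + A))
T(-10) + q(9, 5)*(0*(-6) + 2) = 3*(-1 - 1*(-10)³ - 99*(-10) - 20*(-10)²)/(9 - 10) + 9*(0*(-6) + 2) = 3*(-1 - 1*(-1000) + 990 - 20*100)/(-1) + 9*(0 + 2) = 3*(-1)*(-1 + 1000 + 990 - 2000) + 9*2 = 3*(-1)*(-11) + 18 = 33 + 18 = 51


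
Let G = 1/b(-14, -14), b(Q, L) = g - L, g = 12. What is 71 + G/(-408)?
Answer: 753167/10608 ≈ 71.000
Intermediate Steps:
b(Q, L) = 12 - L
G = 1/26 (G = 1/(12 - 1*(-14)) = 1/(12 + 14) = 1/26 ≈ 0.038462)
71 + G/(-408) = 71 + (1/26)/(-408) = 71 + (1/26)*(-1/408) = 71 - 1/10608 = 753167/10608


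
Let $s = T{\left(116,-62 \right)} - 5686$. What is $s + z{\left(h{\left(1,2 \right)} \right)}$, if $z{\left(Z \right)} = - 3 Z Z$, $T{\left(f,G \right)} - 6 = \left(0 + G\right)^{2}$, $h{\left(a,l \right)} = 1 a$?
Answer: $-1839$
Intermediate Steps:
$h{\left(a,l \right)} = a$
$T{\left(f,G \right)} = 6 + G^{2}$ ($T{\left(f,G \right)} = 6 + \left(0 + G\right)^{2} = 6 + G^{2}$)
$s = -1836$ ($s = \left(6 + \left(-62\right)^{2}\right) - 5686 = \left(6 + 3844\right) - 5686 = 3850 - 5686 = -1836$)
$z{\left(Z \right)} = - 3 Z^{2}$
$s + z{\left(h{\left(1,2 \right)} \right)} = -1836 - 3 \cdot 1^{2} = -1836 - 3 = -1839$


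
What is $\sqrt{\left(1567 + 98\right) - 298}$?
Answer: $\sqrt{1367} \approx 36.973$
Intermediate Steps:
$\sqrt{\left(1567 + 98\right) - 298} = \sqrt{1665 - 298} = \sqrt{1367}$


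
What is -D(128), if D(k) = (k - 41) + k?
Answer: -215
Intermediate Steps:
D(k) = -41 + 2*k (D(k) = (-41 + k) + k = -41 + 2*k)
-D(128) = -(-41 + 2*128) = -(-41 + 256) = -1*215 = -215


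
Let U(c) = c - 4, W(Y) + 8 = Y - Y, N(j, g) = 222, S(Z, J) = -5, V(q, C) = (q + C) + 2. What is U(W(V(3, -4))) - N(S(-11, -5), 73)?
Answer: -234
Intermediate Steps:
V(q, C) = 2 + C + q (V(q, C) = (C + q) + 2 = 2 + C + q)
W(Y) = -8 (W(Y) = -8 + (Y - Y) = -8 + 0 = -8)
U(c) = -4 + c
U(W(V(3, -4))) - N(S(-11, -5), 73) = (-4 - 8) - 1*222 = -12 - 222 = -234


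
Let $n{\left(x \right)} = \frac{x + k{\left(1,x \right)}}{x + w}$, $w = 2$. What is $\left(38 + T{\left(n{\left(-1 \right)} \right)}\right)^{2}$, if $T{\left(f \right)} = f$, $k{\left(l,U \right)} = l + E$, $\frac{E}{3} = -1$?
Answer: $1225$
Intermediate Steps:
$E = -3$ ($E = 3 \left(-1\right) = -3$)
$k{\left(l,U \right)} = -3 + l$ ($k{\left(l,U \right)} = l - 3 = -3 + l$)
$n{\left(x \right)} = \frac{-2 + x}{2 + x}$ ($n{\left(x \right)} = \frac{x + \left(-3 + 1\right)}{x + 2} = \frac{x - 2}{2 + x} = \frac{-2 + x}{2 + x}$)
$\left(38 + T{\left(n{\left(-1 \right)} \right)}\right)^{2} = \left(38 + \frac{-2 - 1}{2 - 1}\right)^{2} = \left(38 + 1^{-1} \left(-3\right)\right)^{2} = \left(38 + 1 \left(-3\right)\right)^{2} = \left(38 - 3\right)^{2} = 35^{2} = 1225$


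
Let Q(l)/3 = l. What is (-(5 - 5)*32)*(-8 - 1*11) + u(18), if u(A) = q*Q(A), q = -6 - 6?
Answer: -648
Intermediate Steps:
Q(l) = 3*l
q = -12
u(A) = -36*A
(-(5 - 5)*32)*(-8 - 1*11) + u(18) = (-(5 - 5)*32)*(-8 - 1*11) - 36*18 = (-1*0*32)*(-8 - 11) - 648 = (0*32)*(-19) - 648 = 0*(-19) - 648 = 0 - 648 = -648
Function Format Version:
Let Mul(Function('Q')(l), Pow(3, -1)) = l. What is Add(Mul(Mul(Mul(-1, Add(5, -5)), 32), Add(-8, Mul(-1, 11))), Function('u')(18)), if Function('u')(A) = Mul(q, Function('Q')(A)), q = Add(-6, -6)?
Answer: -648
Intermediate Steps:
Function('Q')(l) = Mul(3, l)
q = -12
Function('u')(A) = Mul(-36, A) (Function('u')(A) = Mul(-12, Mul(3, A)) = Mul(-36, A))
Add(Mul(Mul(Mul(-1, Add(5, -5)), 32), Add(-8, Mul(-1, 11))), Function('u')(18)) = Add(Mul(Mul(Mul(-1, Add(5, -5)), 32), Add(-8, Mul(-1, 11))), Mul(-36, 18)) = Add(Mul(Mul(Mul(-1, 0), 32), Add(-8, -11)), -648) = Add(Mul(Mul(0, 32), -19), -648) = Add(Mul(0, -19), -648) = Add(0, -648) = -648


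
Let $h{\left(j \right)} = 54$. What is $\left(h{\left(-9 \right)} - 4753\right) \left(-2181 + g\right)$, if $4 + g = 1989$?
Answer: $921004$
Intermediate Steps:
$g = 1985$ ($g = -4 + 1989 = 1985$)
$\left(h{\left(-9 \right)} - 4753\right) \left(-2181 + g\right) = \left(54 - 4753\right) \left(-2181 + 1985\right) = \left(-4699\right) \left(-196\right) = 921004$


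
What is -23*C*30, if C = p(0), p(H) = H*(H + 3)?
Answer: 0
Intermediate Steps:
p(H) = H*(3 + H)
C = 0 (C = 0*(3 + 0) = 0*3 = 0)
-23*C*30 = -23*0*30 = 0*30 = 0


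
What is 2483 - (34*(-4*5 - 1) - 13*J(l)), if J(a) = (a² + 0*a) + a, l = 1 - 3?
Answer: 3223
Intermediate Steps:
l = -2
J(a) = a + a² (J(a) = (a² + 0) + a = a² + a = a + a²)
2483 - (34*(-4*5 - 1) - 13*J(l)) = 2483 - (34*(-4*5 - 1) - (-26)*(1 - 2)) = 2483 - (34*(-20 - 1) - (-26)*(-1)) = 2483 - (34*(-21) - 13*2) = 2483 - (-714 - 26) = 2483 - 1*(-740) = 2483 + 740 = 3223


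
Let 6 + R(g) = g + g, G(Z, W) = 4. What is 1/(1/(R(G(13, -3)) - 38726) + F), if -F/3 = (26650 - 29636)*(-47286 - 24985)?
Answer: -38724/25070057703433 ≈ -1.5446e-9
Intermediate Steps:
F = -647403618 (F = -3*(26650 - 29636)*(-47286 - 24985) = -(-8958)*(-72271) = -3*215801206 = -647403618)
R(g) = -6 + 2*g (R(g) = -6 + (g + g) = -6 + 2*g)
1/(1/(R(G(13, -3)) - 38726) + F) = 1/(1/((-6 + 2*4) - 38726) - 647403618) = 1/(1/((-6 + 8) - 38726) - 647403618) = 1/(1/(2 - 38726) - 647403618) = 1/(1/(-38724) - 647403618) = 1/(-1/38724 - 647403618) = 1/(-25070057703433/38724) = -38724/25070057703433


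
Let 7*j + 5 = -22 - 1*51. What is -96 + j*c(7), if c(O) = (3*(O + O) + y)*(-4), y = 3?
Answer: 13368/7 ≈ 1909.7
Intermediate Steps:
j = -78/7 (j = -5/7 + (-22 - 1*51)/7 = -5/7 + (-22 - 51)/7 = -5/7 + (1/7)*(-73) = -5/7 - 73/7 = -78/7 ≈ -11.143)
c(O) = -12 - 24*O (c(O) = (3*(O + O) + 3)*(-4) = (3*(2*O) + 3)*(-4) = (6*O + 3)*(-4) = (3 + 6*O)*(-4) = -12 - 24*O)
-96 + j*c(7) = -96 - 78*(-12 - 24*7)/7 = -96 - 78*(-12 - 168)/7 = -96 - 78/7*(-180) = -96 + 14040/7 = 13368/7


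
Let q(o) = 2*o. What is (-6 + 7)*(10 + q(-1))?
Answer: 8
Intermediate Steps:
(-6 + 7)*(10 + q(-1)) = (-6 + 7)*(10 + 2*(-1)) = 1*(10 - 2) = 1*8 = 8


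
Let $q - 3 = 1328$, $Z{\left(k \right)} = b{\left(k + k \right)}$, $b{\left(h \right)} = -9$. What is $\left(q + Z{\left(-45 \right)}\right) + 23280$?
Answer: $24602$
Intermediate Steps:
$Z{\left(k \right)} = -9$
$q = 1331$ ($q = 3 + 1328 = 1331$)
$\left(q + Z{\left(-45 \right)}\right) + 23280 = \left(1331 - 9\right) + 23280 = 1322 + 23280 = 24602$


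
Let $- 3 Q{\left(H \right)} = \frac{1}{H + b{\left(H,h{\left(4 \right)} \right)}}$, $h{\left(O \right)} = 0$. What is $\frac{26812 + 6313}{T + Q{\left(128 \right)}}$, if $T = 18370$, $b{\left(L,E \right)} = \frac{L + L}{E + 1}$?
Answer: $\frac{38160000}{21162239} \approx 1.8032$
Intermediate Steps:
$b{\left(L,E \right)} = \frac{2 L}{1 + E}$
$Q{\left(H \right)} = - \frac{1}{9 H}$ ($Q{\left(H \right)} = - \frac{1}{3 \left(H + \frac{2 H}{1 + 0}\right)} = - \frac{1}{3 \left(H + \frac{2 H}{1}\right)} = - \frac{1}{3 \left(H + 2 H 1\right)} = - \frac{1}{3 \left(H + 2 H\right)} = - \frac{1}{3 \cdot 3 H} = - \frac{\frac{1}{3} \frac{1}{H}}{3} = - \frac{1}{9 H}$)
$\frac{26812 + 6313}{T + Q{\left(128 \right)}} = \frac{26812 + 6313}{18370 - \frac{1}{9 \cdot 128}} = \frac{33125}{18370 - \frac{1}{1152}} = \frac{33125}{\frac{21162239}{1152}} = 33125 \cdot \frac{1152}{21162239} = \frac{38160000}{21162239}$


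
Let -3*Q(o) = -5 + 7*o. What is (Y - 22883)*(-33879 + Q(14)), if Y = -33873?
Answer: 1924595960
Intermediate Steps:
Q(o) = 5/3 - 7*o/3 (Q(o) = -(-5 + 7*o)/3 = 5/3 - 7*o/3)
(Y - 22883)*(-33879 + Q(14)) = (-33873 - 22883)*(-33879 + (5/3 - 7/3*14)) = -56756*(-33879 + (5/3 - 98/3)) = -56756*(-33879 - 31) = -56756*(-33910) = 1924595960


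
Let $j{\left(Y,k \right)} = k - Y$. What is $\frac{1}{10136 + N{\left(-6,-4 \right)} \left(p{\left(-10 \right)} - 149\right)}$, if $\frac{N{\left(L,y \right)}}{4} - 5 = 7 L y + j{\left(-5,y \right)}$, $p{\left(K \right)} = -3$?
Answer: $- \frac{1}{95656} \approx -1.0454 \cdot 10^{-5}$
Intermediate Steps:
$N{\left(L,y \right)} = 40 + 4 y + 28 L y$ ($N{\left(L,y \right)} = 20 + 4 \left(7 L y + \left(y - -5\right)\right) = 20 + 4 \left(7 L y + \left(y + 5\right)\right) = 20 + 4 \left(7 L y + \left(5 + y\right)\right) = 20 + 4 \left(5 + y + 7 L y\right) = 20 + \left(20 + 4 y + 28 L y\right) = 40 + 4 y + 28 L y$)
$\frac{1}{10136 + N{\left(-6,-4 \right)} \left(p{\left(-10 \right)} - 149\right)} = \frac{1}{10136 + \left(40 + 4 \left(-4\right) + 28 \left(-6\right) \left(-4\right)\right) \left(-3 - 149\right)} = \frac{1}{10136 + \left(40 - 16 + 672\right) \left(-152\right)} = \frac{1}{10136 + 696 \left(-152\right)} = \frac{1}{10136 - 105792} = \frac{1}{-95656} = - \frac{1}{95656}$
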